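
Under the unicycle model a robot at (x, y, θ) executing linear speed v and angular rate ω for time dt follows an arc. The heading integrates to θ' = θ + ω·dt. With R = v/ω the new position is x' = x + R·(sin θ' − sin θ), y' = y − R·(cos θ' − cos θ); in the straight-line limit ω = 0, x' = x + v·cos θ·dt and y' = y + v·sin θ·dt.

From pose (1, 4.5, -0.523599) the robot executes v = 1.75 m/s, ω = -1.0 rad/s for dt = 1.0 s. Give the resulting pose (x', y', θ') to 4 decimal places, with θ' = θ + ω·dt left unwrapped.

θ' = -0.5236 + -1.0·1.0 = -1.5236
R = v/ω = 1.75/-1.0 = -1.7500
x' = 1 + -1.7500·(sin -1.5236 − sin -0.5236) = 1.8731
y' = 4.5 − -1.7500·(cos -1.5236 − cos -0.5236) = 3.0670

(1.8731, 3.0670, -1.5236)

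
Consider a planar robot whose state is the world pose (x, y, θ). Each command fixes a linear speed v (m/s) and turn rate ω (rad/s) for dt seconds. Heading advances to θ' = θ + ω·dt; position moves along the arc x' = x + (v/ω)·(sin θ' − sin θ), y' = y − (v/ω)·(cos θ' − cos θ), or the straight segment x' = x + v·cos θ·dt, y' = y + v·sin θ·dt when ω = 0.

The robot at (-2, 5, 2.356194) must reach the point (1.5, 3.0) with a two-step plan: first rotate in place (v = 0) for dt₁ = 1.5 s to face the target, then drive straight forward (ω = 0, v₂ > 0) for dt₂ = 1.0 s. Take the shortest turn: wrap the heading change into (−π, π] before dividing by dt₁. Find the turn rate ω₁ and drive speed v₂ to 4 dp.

ω₁ = -1.9169, v₂ = 4.0311

heading to target = atan2(3−5, 1.5−-2) = -0.5191
Δθ = wrap(-0.5191 − 2.3562) = -2.8753; ω₁ = Δθ/dt₁ = -1.9169
distance = √((1.5−-2)² + (3−5)²) = 4.0311; v₂ = distance/dt₂ = 4.0311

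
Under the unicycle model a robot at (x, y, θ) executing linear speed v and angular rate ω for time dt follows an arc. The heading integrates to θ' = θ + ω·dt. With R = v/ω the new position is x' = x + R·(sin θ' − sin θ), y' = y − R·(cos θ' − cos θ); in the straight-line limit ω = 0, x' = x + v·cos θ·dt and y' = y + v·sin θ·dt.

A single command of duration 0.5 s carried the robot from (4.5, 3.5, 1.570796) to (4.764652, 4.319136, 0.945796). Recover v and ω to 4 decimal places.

Δθ = 0.945796 − 1.570796 = -0.625000
ω = Δθ/dt = -0.625000/0.5 = -1.2500
R = −Δy/(cos θ' − cos θ) = -1.4000
v = R·ω = -1.4000·-1.2500 = 1.7500

v = 1.7500, ω = -1.2500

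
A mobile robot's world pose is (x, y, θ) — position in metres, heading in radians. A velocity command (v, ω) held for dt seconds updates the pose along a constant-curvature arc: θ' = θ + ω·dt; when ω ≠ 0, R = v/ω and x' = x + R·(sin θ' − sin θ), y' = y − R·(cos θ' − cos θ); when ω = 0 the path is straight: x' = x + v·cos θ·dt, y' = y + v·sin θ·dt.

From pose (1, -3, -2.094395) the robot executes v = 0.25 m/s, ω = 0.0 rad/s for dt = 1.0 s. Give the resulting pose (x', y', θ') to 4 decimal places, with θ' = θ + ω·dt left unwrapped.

θ' = -2.0944 + 0.0·1.0 = -2.0944
ω = 0 → straight: x' = 1 + 0.25·cos(-2.0944)·1.0 = 0.8750
y' = -3 + 0.25·sin(-2.0944)·1.0 = -3.2165

(0.8750, -3.2165, -2.0944)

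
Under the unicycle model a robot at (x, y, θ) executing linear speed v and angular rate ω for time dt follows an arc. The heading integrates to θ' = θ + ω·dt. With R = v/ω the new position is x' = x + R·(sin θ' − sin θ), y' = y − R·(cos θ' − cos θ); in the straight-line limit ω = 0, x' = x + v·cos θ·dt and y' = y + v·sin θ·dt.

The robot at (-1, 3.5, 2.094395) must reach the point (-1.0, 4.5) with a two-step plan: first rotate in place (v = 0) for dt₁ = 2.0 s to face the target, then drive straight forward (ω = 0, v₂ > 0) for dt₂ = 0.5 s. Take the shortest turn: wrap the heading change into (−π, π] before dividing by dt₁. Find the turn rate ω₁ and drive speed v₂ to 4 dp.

ω₁ = -0.2618, v₂ = 2.0000

heading to target = atan2(4.5−3.5, -1−-1) = 1.5708
Δθ = wrap(1.5708 − 2.0944) = -0.5236; ω₁ = Δθ/dt₁ = -0.2618
distance = √((-1−-1)² + (4.5−3.5)²) = 1.0000; v₂ = distance/dt₂ = 2.0000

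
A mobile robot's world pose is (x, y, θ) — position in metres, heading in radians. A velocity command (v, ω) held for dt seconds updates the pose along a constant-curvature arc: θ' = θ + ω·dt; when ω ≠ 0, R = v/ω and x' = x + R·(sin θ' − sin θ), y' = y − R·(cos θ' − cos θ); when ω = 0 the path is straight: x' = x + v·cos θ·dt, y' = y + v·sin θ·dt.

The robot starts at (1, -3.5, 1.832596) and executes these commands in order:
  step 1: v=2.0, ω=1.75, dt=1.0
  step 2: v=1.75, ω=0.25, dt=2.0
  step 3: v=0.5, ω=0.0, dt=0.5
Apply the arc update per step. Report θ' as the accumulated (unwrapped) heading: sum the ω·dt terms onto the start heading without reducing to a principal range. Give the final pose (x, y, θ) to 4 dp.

step 1: θ'=3.5826 (R=1.1429) → pose (-0.5917, -2.7623, 3.5826)
step 2: θ'=4.0826 (R=7.0000) → pose (-3.2609, -4.9697, 4.0826)
step 3: θ'=4.0826 (straight) → pose (-3.4081, -5.1717, 4.0826)

(-3.4081, -5.1717, 4.0826)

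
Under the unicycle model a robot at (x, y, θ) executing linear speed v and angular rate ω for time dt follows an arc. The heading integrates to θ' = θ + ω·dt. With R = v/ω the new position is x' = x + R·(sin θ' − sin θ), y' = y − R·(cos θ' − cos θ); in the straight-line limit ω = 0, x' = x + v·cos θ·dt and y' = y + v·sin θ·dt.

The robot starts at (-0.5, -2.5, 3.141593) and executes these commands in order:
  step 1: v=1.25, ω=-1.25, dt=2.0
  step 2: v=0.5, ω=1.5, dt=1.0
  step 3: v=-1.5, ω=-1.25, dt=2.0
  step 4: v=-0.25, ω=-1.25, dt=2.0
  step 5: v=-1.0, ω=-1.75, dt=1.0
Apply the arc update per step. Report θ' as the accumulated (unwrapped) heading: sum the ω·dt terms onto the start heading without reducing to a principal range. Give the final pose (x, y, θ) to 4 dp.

step 1: θ'=0.6416 (R=-1.0000) → pose (-1.0985, -0.6989, 0.6416)
step 2: θ'=2.1416 (R=0.3333) → pose (-1.0175, -0.2517, 2.1416)
step 3: θ'=-0.3584 (R=1.2000) → pose (-2.4482, -2.0238, -0.3584)
step 4: θ'=-2.8584 (R=0.2000) → pose (-2.4339, -1.6445, -2.8584)
step 5: θ'=-4.6084 (R=0.5714) → pose (-1.7059, -2.1339, -4.6084)

(-1.7059, -2.1339, -4.6084)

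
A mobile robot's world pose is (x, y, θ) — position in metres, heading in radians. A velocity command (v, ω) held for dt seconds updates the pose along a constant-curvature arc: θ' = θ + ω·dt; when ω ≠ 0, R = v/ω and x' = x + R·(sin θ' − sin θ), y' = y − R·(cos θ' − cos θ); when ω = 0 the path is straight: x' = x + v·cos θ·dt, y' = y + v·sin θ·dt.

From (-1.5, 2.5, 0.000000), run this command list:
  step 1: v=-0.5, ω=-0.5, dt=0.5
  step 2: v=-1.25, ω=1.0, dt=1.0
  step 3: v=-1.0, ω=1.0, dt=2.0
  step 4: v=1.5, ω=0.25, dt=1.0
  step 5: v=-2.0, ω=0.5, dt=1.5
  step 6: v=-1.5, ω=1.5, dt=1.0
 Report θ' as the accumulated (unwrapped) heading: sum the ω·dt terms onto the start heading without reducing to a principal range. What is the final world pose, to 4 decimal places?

(-0.9139, 2.9831, 5.2500)

step 1: θ'=-0.2500 (R=1.0000) → pose (-1.7474, 2.5311, -0.2500)
step 2: θ'=0.7500 (R=-1.2500) → pose (-2.9087, 2.2346, 0.7500)
step 3: θ'=2.7500 (R=-1.0000) → pose (-2.6087, 0.5786, 2.7500)
step 4: θ'=3.0000 (R=6.0000) → pose (-4.0520, 0.9727, 3.0000)
step 5: θ'=3.7500 (R=-4.0000) → pose (-1.2013, 1.6504, 3.7500)
step 6: θ'=5.2500 (R=-1.0000) → pose (-0.9139, 2.9831, 5.2500)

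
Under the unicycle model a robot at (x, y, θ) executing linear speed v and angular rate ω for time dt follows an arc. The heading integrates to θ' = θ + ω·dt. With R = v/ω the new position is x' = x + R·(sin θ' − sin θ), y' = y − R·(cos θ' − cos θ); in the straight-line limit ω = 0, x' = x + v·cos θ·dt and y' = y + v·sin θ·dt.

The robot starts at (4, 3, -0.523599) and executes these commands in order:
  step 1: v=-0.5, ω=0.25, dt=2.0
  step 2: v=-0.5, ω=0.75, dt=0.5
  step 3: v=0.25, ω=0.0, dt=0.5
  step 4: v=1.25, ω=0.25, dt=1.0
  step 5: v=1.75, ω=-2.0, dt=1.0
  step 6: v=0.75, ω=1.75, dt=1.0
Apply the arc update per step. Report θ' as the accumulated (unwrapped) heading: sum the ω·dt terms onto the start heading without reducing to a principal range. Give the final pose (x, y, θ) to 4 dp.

step 1: θ'=-0.0236 (R=-2.0000) → pose (3.0472, 3.2674, -0.0236)
step 2: θ'=0.3514 (R=-0.6667) → pose (2.8020, 3.2268, 0.3514)
step 3: θ'=0.3514 (straight) → pose (2.9193, 3.2699, 0.3514)
step 4: θ'=0.6014 (R=5.0000) → pose (4.0273, 3.8416, 0.6014)
step 5: θ'=-1.3986 (R=-0.8750) → pose (5.3844, 3.2701, -1.3986)
step 6: θ'=0.3514 (R=0.4286) → pose (5.9542, 2.9411, 0.3514)

(5.9542, 2.9411, 0.3514)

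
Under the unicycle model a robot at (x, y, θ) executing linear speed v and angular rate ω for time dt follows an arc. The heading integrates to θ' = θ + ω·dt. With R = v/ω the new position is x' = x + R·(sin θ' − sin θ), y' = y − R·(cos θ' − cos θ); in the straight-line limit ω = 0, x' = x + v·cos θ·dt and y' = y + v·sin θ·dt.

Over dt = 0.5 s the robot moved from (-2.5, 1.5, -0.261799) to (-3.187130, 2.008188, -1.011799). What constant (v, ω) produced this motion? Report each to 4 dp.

v = -1.7500, ω = -1.5000

Δθ = -1.011799 − -0.261799 = -0.750000
ω = Δθ/dt = -0.750000/0.5 = -1.5000
R = Δx/(sin θ' − sin θ) = 1.1667
v = R·ω = 1.1667·-1.5000 = -1.7500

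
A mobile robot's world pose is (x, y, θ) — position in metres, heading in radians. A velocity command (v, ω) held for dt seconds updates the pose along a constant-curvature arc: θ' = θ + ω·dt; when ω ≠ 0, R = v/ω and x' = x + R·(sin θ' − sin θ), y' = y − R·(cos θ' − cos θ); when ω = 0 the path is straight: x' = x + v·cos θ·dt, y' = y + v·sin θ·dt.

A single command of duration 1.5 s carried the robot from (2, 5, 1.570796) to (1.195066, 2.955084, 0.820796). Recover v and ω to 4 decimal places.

Δθ = 0.820796 − 1.570796 = -0.750000
ω = Δθ/dt = -0.750000/1.5 = -0.5000
R = −Δy/(cos θ' − cos θ) = 3.0000
v = R·ω = 3.0000·-0.5000 = -1.5000

v = -1.5000, ω = -0.5000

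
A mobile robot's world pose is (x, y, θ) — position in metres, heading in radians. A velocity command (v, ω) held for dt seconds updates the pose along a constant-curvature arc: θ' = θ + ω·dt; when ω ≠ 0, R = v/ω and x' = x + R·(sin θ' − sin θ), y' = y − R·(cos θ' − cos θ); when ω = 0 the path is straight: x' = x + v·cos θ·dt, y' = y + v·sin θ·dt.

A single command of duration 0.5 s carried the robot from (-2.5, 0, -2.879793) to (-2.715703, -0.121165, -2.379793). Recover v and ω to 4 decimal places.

v = 0.5000, ω = 1.0000

Δθ = -2.379793 − -2.879793 = 0.500000
ω = Δθ/dt = 0.500000/0.5 = 1.0000
R = Δx/(sin θ' − sin θ) = 0.5000
v = R·ω = 0.5000·1.0000 = 0.5000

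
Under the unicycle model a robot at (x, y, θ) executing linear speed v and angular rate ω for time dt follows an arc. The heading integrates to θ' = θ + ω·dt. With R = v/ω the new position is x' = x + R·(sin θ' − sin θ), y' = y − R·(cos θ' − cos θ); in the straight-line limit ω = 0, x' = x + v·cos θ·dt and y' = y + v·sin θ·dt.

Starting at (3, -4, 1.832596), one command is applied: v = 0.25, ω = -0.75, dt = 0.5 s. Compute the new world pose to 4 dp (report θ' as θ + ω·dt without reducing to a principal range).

θ' = 1.8326 + -0.75·0.5 = 1.4576
R = v/ω = 0.25/-0.75 = -0.3333
x' = 3 + -0.3333·(sin 1.4576 − sin 1.8326) = 2.9908
y' = -4 − -0.3333·(cos 1.4576 − cos 1.8326) = -3.8761

(2.9908, -3.8761, 1.4576)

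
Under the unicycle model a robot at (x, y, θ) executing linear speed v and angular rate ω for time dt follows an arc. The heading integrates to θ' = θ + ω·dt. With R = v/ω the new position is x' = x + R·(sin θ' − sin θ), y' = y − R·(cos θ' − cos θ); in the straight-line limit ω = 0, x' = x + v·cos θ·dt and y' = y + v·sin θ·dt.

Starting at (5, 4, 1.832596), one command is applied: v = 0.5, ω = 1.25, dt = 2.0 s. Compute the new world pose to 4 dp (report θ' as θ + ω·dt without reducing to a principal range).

θ' = 1.8326 + 1.25·2.0 = 4.3326
R = v/ω = 0.5/1.25 = 0.4000
x' = 5 + 0.4000·(sin 4.3326 − sin 1.8326) = 4.2421
y' = 4 − 0.4000·(cos 4.3326 − cos 1.8326) = 4.0448

(4.2421, 4.0448, 4.3326)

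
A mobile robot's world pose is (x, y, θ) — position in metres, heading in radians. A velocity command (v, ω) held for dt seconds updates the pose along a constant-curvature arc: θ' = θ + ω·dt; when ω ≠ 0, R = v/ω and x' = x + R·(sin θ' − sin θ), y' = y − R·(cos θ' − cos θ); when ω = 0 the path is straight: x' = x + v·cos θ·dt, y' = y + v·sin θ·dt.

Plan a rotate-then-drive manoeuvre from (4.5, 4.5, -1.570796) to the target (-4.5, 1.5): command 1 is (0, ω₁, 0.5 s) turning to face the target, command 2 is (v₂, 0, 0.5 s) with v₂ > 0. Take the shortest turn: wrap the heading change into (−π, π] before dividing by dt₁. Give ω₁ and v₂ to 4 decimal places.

ω₁ = -2.4981, v₂ = 18.9737

heading to target = atan2(1.5−4.5, -4.5−4.5) = -2.8198
Δθ = wrap(-2.8198 − -1.5708) = -1.2490; ω₁ = Δθ/dt₁ = -2.4981
distance = √((-4.5−4.5)² + (1.5−4.5)²) = 9.4868; v₂ = distance/dt₂ = 18.9737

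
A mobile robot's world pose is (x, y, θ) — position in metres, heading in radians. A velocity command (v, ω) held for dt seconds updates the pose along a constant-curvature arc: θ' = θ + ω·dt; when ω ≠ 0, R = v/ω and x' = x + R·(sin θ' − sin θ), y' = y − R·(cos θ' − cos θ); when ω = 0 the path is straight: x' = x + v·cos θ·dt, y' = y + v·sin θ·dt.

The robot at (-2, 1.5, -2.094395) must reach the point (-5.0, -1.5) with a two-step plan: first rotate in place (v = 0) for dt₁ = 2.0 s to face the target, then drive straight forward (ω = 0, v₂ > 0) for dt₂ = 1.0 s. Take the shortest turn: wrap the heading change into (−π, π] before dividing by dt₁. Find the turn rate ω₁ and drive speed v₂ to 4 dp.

heading to target = atan2(-1.5−1.5, -5−-2) = -2.3562
Δθ = wrap(-2.3562 − -2.0944) = -0.2618; ω₁ = Δθ/dt₁ = -0.1309
distance = √((-5−-2)² + (-1.5−1.5)²) = 4.2426; v₂ = distance/dt₂ = 4.2426

ω₁ = -0.1309, v₂ = 4.2426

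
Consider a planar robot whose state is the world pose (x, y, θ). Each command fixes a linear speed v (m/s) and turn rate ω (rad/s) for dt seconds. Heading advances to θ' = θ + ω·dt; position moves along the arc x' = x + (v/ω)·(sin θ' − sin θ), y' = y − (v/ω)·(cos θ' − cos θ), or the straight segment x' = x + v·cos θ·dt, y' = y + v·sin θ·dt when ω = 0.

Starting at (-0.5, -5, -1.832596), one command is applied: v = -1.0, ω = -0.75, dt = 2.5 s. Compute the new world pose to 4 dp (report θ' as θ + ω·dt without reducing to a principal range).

θ' = -1.8326 + -0.75·2.5 = -3.7076
R = v/ω = -1.0/-0.75 = 1.3333
x' = -0.5 + 1.3333·(sin -3.7076 − sin -1.8326) = 1.5029
y' = -5 − 1.3333·(cos -3.7076 − cos -1.8326) = -4.2197

(1.5029, -4.2197, -3.7076)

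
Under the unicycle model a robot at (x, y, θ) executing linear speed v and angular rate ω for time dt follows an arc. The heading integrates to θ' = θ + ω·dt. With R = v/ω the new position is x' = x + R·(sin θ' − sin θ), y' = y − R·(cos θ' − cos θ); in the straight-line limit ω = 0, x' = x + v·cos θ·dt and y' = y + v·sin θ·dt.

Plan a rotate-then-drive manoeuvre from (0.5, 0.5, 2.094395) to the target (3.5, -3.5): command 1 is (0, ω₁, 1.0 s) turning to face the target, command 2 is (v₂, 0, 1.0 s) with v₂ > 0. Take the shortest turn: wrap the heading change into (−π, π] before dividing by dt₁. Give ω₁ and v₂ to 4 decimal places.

ω₁ = -3.0217, v₂ = 5.0000

heading to target = atan2(-3.5−0.5, 3.5−0.5) = -0.9273
Δθ = wrap(-0.9273 − 2.0944) = -3.0217; ω₁ = Δθ/dt₁ = -3.0217
distance = √((3.5−0.5)² + (-3.5−0.5)²) = 5.0000; v₂ = distance/dt₂ = 5.0000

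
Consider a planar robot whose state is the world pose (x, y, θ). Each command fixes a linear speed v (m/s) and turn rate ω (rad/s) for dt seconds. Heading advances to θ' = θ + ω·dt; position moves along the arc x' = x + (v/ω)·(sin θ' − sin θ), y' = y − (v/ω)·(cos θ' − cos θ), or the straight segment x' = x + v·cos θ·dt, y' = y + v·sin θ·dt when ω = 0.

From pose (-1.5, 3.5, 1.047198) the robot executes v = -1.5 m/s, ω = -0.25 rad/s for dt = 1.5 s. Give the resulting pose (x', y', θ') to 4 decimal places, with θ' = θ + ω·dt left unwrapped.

(-2.9599, 1.8053, 0.6722)

θ' = 1.0472 + -0.25·1.5 = 0.6722
R = v/ω = -1.5/-0.25 = 6.0000
x' = -1.5 + 6.0000·(sin 0.6722 − sin 1.0472) = -2.9599
y' = 3.5 − 6.0000·(cos 0.6722 − cos 1.0472) = 1.8053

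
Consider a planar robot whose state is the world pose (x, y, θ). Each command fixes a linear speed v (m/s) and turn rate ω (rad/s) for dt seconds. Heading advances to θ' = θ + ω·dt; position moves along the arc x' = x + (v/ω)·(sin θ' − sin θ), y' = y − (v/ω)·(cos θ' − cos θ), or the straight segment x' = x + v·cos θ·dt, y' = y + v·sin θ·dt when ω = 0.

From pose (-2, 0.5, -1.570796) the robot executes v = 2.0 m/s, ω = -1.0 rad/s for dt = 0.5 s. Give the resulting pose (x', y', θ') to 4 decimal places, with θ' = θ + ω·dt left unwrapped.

(-2.2448, -0.4589, -2.0708)

θ' = -1.5708 + -1.0·0.5 = -2.0708
R = v/ω = 2.0/-1.0 = -2.0000
x' = -2 + -2.0000·(sin -2.0708 − sin -1.5708) = -2.2448
y' = 0.5 − -2.0000·(cos -2.0708 − cos -1.5708) = -0.4589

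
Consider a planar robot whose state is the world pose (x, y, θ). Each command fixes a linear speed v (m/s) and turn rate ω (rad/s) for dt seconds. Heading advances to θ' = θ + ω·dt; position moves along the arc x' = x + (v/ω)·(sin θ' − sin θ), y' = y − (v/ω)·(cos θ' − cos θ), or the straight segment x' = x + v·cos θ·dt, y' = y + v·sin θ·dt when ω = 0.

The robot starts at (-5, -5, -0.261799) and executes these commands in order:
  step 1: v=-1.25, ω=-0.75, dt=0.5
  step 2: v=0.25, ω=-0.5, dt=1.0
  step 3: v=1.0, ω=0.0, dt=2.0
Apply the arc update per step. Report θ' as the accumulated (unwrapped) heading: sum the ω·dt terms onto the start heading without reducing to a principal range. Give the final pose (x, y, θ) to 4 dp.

(-4.5623, -6.7365, -1.1368)

step 1: θ'=-0.6368 (R=1.6667) → pose (-5.5597, -4.7301, -0.6368)
step 2: θ'=-1.1368 (R=-0.5000) → pose (-5.4033, -4.9219, -1.1368)
step 3: θ'=-1.1368 (straight) → pose (-4.5623, -6.7365, -1.1368)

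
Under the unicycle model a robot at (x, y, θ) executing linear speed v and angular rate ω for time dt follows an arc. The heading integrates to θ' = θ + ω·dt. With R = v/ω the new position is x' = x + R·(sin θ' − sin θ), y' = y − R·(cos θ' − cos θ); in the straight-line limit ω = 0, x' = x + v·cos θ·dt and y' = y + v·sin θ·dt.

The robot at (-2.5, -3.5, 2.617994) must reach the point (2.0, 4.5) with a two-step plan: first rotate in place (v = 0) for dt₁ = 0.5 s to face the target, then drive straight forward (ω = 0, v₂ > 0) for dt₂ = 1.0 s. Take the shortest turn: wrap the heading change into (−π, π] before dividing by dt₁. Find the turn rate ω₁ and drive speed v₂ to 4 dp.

heading to target = atan2(4.5−-3.5, 2−-2.5) = 1.0584
Δθ = wrap(1.0584 − 2.6180) = -1.5596; ω₁ = Δθ/dt₁ = -3.1192
distance = √((2−-2.5)² + (4.5−-3.5)²) = 9.1788; v₂ = distance/dt₂ = 9.1788

ω₁ = -3.1192, v₂ = 9.1788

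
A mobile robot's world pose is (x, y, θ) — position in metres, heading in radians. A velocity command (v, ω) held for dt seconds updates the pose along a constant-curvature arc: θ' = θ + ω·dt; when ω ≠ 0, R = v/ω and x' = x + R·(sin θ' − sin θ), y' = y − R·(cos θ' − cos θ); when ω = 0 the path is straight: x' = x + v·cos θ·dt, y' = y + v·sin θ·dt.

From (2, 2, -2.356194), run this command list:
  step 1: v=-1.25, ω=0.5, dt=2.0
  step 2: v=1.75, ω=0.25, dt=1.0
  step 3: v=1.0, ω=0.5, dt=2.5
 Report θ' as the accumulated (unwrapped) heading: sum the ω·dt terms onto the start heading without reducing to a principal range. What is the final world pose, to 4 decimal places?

(5.3309, 1.5712, 0.1438)

step 1: θ'=-1.3562 (R=-2.5000) → pose (2.6749, 4.3002, -1.3562)
step 2: θ'=-1.1062 (R=7.0000) → pose (3.2563, 2.6544, -1.1062)
step 3: θ'=0.1438 (R=2.0000) → pose (5.3309, 1.5712, 0.1438)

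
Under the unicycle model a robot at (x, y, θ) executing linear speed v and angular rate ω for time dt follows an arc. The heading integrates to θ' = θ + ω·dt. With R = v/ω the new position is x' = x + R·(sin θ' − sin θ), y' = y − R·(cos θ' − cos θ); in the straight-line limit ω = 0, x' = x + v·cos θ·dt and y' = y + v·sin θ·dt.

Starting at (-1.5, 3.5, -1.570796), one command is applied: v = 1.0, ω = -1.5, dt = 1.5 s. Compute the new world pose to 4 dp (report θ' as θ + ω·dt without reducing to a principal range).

θ' = -1.5708 + -1.5·1.5 = -3.8208
R = v/ω = 1.0/-1.5 = -0.6667
x' = -1.5 + -0.6667·(sin -3.8208 − sin -1.5708) = -2.5854
y' = 3.5 − -0.6667·(cos -3.8208 − cos -1.5708) = 2.9813

(-2.5854, 2.9813, -3.8208)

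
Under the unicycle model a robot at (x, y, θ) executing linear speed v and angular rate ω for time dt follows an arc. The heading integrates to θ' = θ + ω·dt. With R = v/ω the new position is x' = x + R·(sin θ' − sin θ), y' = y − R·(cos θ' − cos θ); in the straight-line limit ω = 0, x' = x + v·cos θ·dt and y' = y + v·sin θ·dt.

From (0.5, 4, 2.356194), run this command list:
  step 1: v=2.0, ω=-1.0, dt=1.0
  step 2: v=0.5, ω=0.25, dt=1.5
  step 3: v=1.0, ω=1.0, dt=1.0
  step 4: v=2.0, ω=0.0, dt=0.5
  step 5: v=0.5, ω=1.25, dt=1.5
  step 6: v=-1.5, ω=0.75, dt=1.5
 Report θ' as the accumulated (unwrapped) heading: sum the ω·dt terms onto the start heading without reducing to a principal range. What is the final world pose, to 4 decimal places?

step 1: θ'=1.3562 (R=-2.0000) → pose (-0.0399, 5.8401, 1.3562)
step 2: θ'=1.7312 (R=2.0000) → pose (-0.0197, 6.5855, 1.7312)
step 3: θ'=2.7312 (R=1.0000) → pose (-0.6079, 7.3427, 2.7312)
step 4: θ'=2.7312 (straight) → pose (-1.5249, 7.7417, 2.7312)
step 5: θ'=4.6062 (R=0.4000) → pose (-2.0822, 7.4173, 4.6062)
step 6: θ'=5.7312 (R=-2.0000) → pose (-3.0222, 9.3323, 5.7312)

(-3.0222, 9.3323, 5.7312)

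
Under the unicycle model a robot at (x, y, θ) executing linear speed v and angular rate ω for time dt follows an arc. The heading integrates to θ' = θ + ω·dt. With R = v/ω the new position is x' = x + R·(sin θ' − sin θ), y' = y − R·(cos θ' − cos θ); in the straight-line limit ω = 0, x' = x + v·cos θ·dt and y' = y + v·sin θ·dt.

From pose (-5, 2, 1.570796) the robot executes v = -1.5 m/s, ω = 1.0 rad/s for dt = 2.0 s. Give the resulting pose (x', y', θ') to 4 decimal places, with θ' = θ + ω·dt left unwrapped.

(-2.8758, 0.6361, 3.5708)

θ' = 1.5708 + 1.0·2.0 = 3.5708
R = v/ω = -1.5/1.0 = -1.5000
x' = -5 + -1.5000·(sin 3.5708 − sin 1.5708) = -2.8758
y' = 2 − -1.5000·(cos 3.5708 − cos 1.5708) = 0.6361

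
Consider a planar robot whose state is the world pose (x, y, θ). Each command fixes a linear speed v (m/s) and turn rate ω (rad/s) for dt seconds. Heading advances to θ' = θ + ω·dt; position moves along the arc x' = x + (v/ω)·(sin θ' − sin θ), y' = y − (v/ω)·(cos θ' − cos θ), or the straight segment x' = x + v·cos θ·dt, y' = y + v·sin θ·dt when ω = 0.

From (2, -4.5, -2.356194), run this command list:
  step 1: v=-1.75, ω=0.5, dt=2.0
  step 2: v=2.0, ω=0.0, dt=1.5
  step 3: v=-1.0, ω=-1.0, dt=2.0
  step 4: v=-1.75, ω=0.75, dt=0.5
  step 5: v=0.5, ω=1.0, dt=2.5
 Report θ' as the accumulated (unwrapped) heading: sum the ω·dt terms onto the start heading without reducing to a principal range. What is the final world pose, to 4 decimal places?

(5.4917, -3.9813, -0.4812)

step 1: θ'=-1.3562 (R=-3.5000) → pose (2.9448, -1.2798, -1.3562)
step 2: θ'=-1.3562 (straight) → pose (3.5837, -4.2110, -1.3562)
step 3: θ'=-3.3562 (R=1.0000) → pose (4.7737, -3.0209, -3.3562)
step 4: θ'=-2.9812 (R=-2.3333) → pose (5.6433, -3.0445, -2.9812)
step 5: θ'=-0.4812 (R=0.5000) → pose (5.4917, -3.9813, -0.4812)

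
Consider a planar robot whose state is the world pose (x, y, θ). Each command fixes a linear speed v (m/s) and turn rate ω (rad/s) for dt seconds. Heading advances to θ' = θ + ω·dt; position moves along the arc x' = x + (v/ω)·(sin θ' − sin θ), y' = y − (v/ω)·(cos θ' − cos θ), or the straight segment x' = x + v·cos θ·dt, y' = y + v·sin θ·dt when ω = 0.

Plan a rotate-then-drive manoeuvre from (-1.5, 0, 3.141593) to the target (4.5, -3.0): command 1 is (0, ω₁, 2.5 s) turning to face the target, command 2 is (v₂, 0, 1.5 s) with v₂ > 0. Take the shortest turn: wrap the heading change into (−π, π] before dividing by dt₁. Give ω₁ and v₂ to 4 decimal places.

heading to target = atan2(-3−0, 4.5−-1.5) = -0.4636
Δθ = wrap(-0.4636 − 3.1416) = 2.6779; ω₁ = Δθ/dt₁ = 1.0712
distance = √((4.5−-1.5)² + (-3−0)²) = 6.7082; v₂ = distance/dt₂ = 4.4721

ω₁ = 1.0712, v₂ = 4.4721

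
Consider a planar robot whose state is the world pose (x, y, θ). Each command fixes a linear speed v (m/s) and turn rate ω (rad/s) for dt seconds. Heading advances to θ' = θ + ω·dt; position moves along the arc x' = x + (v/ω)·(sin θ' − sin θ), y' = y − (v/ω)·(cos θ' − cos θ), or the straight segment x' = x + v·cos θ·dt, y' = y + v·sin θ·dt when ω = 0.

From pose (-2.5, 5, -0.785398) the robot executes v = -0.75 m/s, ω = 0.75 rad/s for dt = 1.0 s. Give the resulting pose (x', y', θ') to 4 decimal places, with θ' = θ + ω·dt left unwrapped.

θ' = -0.7854 + 0.75·1.0 = -0.0354
R = v/ω = -0.75/0.75 = -1.0000
x' = -2.5 + -1.0000·(sin -0.0354 − sin -0.7854) = -3.1717
y' = 5 − -1.0000·(cos -0.0354 − cos -0.7854) = 5.2923

(-3.1717, 5.2923, -0.0354)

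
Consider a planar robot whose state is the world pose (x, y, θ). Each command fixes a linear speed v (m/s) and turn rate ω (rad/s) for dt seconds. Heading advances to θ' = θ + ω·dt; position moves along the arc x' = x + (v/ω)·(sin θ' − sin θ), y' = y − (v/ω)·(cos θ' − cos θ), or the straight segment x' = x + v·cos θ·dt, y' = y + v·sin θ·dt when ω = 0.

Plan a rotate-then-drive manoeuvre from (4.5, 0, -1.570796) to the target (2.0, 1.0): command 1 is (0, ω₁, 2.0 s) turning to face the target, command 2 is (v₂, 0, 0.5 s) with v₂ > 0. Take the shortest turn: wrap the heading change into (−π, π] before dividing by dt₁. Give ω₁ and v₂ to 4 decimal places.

heading to target = atan2(1−0, 2−4.5) = 2.7611
Δθ = wrap(2.7611 − -1.5708) = -1.9513; ω₁ = Δθ/dt₁ = -0.9757
distance = √((2−4.5)² + (1−0)²) = 2.6926; v₂ = distance/dt₂ = 5.3852

ω₁ = -0.9757, v₂ = 5.3852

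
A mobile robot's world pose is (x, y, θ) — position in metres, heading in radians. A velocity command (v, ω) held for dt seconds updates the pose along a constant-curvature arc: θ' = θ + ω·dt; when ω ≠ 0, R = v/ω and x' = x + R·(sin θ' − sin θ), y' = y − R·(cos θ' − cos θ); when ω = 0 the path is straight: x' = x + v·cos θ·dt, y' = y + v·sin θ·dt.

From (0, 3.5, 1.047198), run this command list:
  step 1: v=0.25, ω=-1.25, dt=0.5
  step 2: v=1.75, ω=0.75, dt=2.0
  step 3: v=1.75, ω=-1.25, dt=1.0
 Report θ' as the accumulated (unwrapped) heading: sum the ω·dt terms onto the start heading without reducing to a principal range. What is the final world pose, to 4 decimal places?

step 1: θ'=0.4222 (R=-0.2000) → pose (0.0913, 3.5824, 0.4222)
step 2: θ'=1.9222 (R=2.3333) → pose (1.3259, 6.5140, 1.9222)
step 3: θ'=0.6722 (R=-1.4000) → pose (1.7685, 8.0914, 0.6722)

(1.7685, 8.0914, 0.6722)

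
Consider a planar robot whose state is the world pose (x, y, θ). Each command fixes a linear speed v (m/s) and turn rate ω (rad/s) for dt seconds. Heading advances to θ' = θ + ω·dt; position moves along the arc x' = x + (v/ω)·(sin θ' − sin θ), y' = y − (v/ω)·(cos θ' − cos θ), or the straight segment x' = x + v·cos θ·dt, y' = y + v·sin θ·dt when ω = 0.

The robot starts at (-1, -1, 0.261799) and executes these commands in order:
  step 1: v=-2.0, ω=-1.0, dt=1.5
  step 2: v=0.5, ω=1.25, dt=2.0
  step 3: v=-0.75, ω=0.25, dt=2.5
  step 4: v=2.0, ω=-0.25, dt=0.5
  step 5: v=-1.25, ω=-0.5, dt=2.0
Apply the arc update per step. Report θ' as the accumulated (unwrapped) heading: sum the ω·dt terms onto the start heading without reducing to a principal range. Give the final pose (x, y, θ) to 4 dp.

(-3.6220, -2.8730, 0.7618)

step 1: θ'=-1.2382 (R=2.0000) → pose (-3.4080, 0.2789, -1.2382)
step 2: θ'=1.2618 (R=0.4000) → pose (-2.6489, 0.2878, 1.2618)
step 3: θ'=1.8868 (R=-3.0000) → pose (-2.6424, -1.5568, 1.8868)
step 4: θ'=1.7618 (R=-8.0000) → pose (-2.8931, -0.5894, 1.7618)
step 5: θ'=0.7618 (R=2.5000) → pose (-3.6220, -2.8730, 0.7618)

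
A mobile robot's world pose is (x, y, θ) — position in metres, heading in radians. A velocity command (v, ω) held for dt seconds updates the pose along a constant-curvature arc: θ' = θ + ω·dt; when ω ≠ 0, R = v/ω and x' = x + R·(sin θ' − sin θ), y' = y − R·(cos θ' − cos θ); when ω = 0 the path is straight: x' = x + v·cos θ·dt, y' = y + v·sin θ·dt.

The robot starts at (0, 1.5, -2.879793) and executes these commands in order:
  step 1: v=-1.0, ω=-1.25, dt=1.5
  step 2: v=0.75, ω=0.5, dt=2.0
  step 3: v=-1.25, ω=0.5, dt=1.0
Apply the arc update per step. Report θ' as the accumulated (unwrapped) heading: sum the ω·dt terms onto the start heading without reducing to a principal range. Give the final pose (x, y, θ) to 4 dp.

step 1: θ'=-4.7548 (R=0.8000) → pose (1.0063, 0.6933, -4.7548)
step 2: θ'=-3.7548 (R=1.5000) → pose (0.3709, 1.9836, -3.7548)
step 3: θ'=-3.2548 (R=-2.5000) → pose (1.5272, 1.5442, -3.2548)

(1.5272, 1.5442, -3.2548)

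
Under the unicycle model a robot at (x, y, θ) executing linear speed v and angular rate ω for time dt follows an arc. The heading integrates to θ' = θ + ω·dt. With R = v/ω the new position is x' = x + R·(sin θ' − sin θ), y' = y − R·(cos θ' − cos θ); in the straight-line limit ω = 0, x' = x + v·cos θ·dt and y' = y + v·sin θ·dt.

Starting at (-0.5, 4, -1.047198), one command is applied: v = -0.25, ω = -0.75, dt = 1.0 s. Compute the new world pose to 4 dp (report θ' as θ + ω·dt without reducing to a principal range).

(-0.5362, 4.2415, -1.7972)

θ' = -1.0472 + -0.75·1.0 = -1.7972
R = v/ω = -0.25/-0.75 = 0.3333
x' = -0.5 + 0.3333·(sin -1.7972 − sin -1.0472) = -0.5362
y' = 4 − 0.3333·(cos -1.7972 − cos -1.0472) = 4.2415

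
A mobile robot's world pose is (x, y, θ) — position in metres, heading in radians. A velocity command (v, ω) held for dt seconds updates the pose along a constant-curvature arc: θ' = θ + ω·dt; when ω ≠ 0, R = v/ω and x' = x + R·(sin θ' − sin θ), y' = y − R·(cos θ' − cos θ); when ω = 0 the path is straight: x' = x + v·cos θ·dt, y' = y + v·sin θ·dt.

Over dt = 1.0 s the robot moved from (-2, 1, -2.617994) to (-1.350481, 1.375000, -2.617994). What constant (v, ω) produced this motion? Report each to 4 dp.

Δθ = -2.617994 − -2.617994 = 0.000000
ω = Δθ/dt = 0.000000/1.0 = 0.0000
ω = 0 → v = (Δx·cos θ + Δy·sin θ)/dt = -0.7500

v = -0.7500, ω = 0.0000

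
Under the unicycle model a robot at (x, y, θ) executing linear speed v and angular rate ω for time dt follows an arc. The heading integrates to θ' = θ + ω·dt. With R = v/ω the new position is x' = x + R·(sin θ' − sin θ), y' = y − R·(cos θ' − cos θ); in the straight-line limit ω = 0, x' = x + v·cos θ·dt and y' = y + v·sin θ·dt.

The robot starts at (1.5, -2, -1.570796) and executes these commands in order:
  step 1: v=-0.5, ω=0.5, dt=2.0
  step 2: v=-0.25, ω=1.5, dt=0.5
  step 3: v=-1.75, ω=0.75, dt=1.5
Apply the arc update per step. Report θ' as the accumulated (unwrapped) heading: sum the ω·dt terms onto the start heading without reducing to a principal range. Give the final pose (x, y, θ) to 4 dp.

(-0.9145, -2.8160, 1.3042)

step 1: θ'=-0.5708 (R=-1.0000) → pose (1.0403, -1.1585, -0.5708)
step 2: θ'=0.1792 (R=-0.1667) → pose (0.9205, -1.1348, 0.1792)
step 3: θ'=1.3042 (R=-2.3333) → pose (-0.9145, -2.8160, 1.3042)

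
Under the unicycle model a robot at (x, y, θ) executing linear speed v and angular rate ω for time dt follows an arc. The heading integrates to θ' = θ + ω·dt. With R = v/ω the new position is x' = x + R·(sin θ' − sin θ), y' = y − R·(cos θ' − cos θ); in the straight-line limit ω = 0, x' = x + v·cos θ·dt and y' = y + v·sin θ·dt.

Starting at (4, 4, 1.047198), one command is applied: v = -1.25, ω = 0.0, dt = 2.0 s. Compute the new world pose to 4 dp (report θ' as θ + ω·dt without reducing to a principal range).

θ' = 1.0472 + 0.0·2.0 = 1.0472
ω = 0 → straight: x' = 4 + -1.25·cos(1.0472)·2.0 = 2.7500
y' = 4 + -1.25·sin(1.0472)·2.0 = 1.8349

(2.7500, 1.8349, 1.0472)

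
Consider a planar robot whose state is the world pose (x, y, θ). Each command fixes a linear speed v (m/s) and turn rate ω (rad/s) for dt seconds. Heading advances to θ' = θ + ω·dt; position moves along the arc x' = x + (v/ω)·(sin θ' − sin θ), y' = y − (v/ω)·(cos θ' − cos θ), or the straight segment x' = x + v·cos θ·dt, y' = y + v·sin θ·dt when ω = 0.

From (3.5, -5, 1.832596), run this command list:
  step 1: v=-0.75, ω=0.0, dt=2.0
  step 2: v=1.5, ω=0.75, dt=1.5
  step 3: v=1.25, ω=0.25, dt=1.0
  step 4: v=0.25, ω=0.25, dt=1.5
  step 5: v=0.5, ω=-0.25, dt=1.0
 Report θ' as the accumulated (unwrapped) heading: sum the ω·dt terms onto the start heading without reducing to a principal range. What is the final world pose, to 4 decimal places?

(0.2428, -5.1753, 3.3326)

step 1: θ'=1.8326 (straight) → pose (3.8882, -6.4489, 1.8326)
step 2: θ'=2.9576 (R=2.0000) → pose (2.3223, -5.0003, 2.9576)
step 3: θ'=3.2076 (R=5.0000) → pose (1.0777, -4.9268, 3.2076)
step 4: θ'=3.5826 (R=1.0000) → pose (0.7168, -5.0203, 3.5826)
step 5: θ'=3.3326 (R=-2.0000) → pose (0.2428, -5.1753, 3.3326)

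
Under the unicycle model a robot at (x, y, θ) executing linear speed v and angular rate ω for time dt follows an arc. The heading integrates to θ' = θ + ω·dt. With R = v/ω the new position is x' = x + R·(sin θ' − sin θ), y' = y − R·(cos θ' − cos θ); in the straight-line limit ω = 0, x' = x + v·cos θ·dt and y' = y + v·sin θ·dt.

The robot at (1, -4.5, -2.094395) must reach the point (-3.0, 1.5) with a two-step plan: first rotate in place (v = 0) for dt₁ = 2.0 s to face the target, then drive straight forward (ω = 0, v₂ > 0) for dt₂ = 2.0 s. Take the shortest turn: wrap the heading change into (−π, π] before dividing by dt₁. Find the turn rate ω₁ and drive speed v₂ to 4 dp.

heading to target = atan2(1.5−-4.5, -3−1) = 2.1588
Δθ = wrap(2.1588 − -2.0944) = -2.0300; ω₁ = Δθ/dt₁ = -1.0150
distance = √((-3−1)² + (1.5−-4.5)²) = 7.2111; v₂ = distance/dt₂ = 3.6056

ω₁ = -1.0150, v₂ = 3.6056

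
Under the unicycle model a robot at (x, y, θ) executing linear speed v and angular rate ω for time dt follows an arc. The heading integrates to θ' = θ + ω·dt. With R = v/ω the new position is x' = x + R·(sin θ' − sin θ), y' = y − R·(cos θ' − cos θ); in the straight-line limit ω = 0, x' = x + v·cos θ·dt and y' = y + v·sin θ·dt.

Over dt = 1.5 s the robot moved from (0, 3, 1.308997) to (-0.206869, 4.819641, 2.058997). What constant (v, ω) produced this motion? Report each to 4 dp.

Δθ = 2.058997 − 1.308997 = 0.750000
ω = Δθ/dt = 0.750000/1.5 = 0.5000
R = −Δy/(cos θ' − cos θ) = 2.5000
v = R·ω = 2.5000·0.5000 = 1.2500

v = 1.2500, ω = 0.5000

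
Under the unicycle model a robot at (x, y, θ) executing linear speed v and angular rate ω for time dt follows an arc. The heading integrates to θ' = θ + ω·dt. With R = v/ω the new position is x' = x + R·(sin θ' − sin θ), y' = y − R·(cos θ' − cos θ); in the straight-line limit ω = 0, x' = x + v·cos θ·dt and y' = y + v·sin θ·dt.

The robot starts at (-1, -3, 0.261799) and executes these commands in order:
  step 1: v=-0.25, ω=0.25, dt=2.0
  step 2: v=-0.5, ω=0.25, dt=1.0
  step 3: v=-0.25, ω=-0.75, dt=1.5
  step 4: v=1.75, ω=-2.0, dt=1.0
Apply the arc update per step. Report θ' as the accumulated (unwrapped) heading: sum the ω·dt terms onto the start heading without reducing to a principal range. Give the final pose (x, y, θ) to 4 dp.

step 1: θ'=0.7618 (R=-1.0000) → pose (-1.4314, -3.2423, 0.7618)
step 2: θ'=1.0118 (R=-2.0000) → pose (-1.7465, -3.6288, 1.0118)
step 3: θ'=-0.1132 (R=0.3333) → pose (-2.0668, -3.7833, -0.1132)
step 4: θ'=-2.1132 (R=-0.8750) → pose (-1.4162, -5.1043, -2.1132)

(-1.4162, -5.1043, -2.1132)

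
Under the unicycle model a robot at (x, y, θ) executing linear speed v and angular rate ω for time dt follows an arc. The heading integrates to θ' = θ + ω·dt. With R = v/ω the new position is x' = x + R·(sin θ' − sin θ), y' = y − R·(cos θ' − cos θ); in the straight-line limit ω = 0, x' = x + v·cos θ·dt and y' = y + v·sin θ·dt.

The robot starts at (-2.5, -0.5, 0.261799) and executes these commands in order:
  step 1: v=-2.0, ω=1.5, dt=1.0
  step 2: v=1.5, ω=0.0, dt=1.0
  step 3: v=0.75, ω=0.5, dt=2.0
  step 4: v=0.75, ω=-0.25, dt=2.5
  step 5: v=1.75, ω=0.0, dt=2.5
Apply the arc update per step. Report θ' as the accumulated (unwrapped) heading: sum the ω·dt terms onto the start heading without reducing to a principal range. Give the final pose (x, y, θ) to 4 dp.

step 1: θ'=1.7618 (R=-1.3333) → pose (-3.4640, -2.0410, 1.7618)
step 2: θ'=1.7618 (straight) → pose (-3.7488, -0.5683, 1.7618)
step 3: θ'=2.7618 (R=1.5000) → pose (-4.6654, 0.5400, 2.7618)
step 4: θ'=2.1368 (R=-3.0000) → pose (-6.0854, 1.7175, 2.1368)
step 5: θ'=2.1368 (straight) → pose (-8.4315, 5.4102, 2.1368)

(-8.4315, 5.4102, 2.1368)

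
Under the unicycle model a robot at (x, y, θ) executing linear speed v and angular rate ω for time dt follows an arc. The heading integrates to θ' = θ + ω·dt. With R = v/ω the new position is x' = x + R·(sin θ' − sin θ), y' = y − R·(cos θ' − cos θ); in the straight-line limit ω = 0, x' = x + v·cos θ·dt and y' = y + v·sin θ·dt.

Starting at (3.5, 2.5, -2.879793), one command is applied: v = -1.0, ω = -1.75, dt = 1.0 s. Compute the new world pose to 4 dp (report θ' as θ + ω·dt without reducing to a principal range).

(4.2174, 1.9952, -4.6298)

θ' = -2.8798 + -1.75·1.0 = -4.6298
R = v/ω = -1.0/-1.75 = 0.5714
x' = 3.5 + 0.5714·(sin -4.6298 − sin -2.8798) = 4.2174
y' = 2.5 − 0.5714·(cos -4.6298 − cos -2.8798) = 1.9952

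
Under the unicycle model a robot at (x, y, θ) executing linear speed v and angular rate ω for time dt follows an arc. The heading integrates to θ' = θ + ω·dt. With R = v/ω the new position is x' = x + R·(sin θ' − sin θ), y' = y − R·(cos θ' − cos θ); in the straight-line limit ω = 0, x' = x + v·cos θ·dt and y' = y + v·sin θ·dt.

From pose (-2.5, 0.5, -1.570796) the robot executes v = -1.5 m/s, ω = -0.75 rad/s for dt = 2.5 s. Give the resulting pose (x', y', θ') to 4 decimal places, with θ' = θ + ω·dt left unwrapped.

θ' = -1.5708 + -0.75·2.5 = -3.4458
R = v/ω = -1.5/-0.75 = 2.0000
x' = -2.5 + 2.0000·(sin -3.4458 − sin -1.5708) = 0.0991
y' = 0.5 − 2.0000·(cos -3.4458 − cos -1.5708) = 2.4082

(0.0991, 2.4082, -3.4458)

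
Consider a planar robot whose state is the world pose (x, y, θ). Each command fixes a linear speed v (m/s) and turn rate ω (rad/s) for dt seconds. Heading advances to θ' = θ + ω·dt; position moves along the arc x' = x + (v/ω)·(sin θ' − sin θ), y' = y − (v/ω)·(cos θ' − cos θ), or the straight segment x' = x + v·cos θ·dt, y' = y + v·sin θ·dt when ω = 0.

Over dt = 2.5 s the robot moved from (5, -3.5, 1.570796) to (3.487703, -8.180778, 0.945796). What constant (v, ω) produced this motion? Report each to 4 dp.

Δθ = 0.945796 − 1.570796 = -0.625000
ω = Δθ/dt = -0.625000/2.5 = -0.2500
R = −Δy/(cos θ' − cos θ) = 8.0000
v = R·ω = 8.0000·-0.2500 = -2.0000

v = -2.0000, ω = -0.2500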